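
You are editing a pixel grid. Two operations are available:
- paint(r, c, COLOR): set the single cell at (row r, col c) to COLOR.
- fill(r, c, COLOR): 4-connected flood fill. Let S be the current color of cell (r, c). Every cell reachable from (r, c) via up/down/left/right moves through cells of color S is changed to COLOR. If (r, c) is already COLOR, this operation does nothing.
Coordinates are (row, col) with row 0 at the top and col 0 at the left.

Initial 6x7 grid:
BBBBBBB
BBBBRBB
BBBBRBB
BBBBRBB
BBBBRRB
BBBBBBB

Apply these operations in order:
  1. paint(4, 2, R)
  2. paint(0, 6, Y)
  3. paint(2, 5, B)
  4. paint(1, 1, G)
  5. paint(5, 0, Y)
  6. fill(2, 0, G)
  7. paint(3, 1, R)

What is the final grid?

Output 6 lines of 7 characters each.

Answer: GGGGGGY
GGGGRGG
GGGGRGG
GRGGRGG
GGRGRRG
YGGGGGG

Derivation:
After op 1 paint(4,2,R):
BBBBBBB
BBBBRBB
BBBBRBB
BBBBRBB
BBRBRRB
BBBBBBB
After op 2 paint(0,6,Y):
BBBBBBY
BBBBRBB
BBBBRBB
BBBBRBB
BBRBRRB
BBBBBBB
After op 3 paint(2,5,B):
BBBBBBY
BBBBRBB
BBBBRBB
BBBBRBB
BBRBRRB
BBBBBBB
After op 4 paint(1,1,G):
BBBBBBY
BGBBRBB
BBBBRBB
BBBBRBB
BBRBRRB
BBBBBBB
After op 5 paint(5,0,Y):
BBBBBBY
BGBBRBB
BBBBRBB
BBBBRBB
BBRBRRB
YBBBBBB
After op 6 fill(2,0,G) [33 cells changed]:
GGGGGGY
GGGGRGG
GGGGRGG
GGGGRGG
GGRGRRG
YGGGGGG
After op 7 paint(3,1,R):
GGGGGGY
GGGGRGG
GGGGRGG
GRGGRGG
GGRGRRG
YGGGGGG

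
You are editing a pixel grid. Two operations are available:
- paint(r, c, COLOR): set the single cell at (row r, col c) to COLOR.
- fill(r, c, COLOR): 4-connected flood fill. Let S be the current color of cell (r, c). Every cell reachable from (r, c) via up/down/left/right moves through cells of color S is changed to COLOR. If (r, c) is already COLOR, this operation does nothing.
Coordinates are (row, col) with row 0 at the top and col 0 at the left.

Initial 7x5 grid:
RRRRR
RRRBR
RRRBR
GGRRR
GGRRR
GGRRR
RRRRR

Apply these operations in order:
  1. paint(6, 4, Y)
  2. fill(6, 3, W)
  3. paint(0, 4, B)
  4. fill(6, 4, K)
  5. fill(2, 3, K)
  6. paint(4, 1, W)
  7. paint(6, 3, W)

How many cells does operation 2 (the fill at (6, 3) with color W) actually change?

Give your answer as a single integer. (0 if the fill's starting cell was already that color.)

Answer: 26

Derivation:
After op 1 paint(6,4,Y):
RRRRR
RRRBR
RRRBR
GGRRR
GGRRR
GGRRR
RRRRY
After op 2 fill(6,3,W) [26 cells changed]:
WWWWW
WWWBW
WWWBW
GGWWW
GGWWW
GGWWW
WWWWY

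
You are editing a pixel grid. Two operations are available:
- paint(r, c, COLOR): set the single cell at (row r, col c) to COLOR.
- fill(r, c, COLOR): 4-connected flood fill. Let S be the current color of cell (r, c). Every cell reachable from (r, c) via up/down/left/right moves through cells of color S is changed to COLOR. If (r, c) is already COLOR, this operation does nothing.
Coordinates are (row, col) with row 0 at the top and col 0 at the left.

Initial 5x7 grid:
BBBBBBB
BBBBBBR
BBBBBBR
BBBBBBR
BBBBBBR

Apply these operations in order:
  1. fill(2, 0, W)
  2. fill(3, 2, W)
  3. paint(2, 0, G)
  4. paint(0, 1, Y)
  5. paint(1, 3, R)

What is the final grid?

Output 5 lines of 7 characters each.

After op 1 fill(2,0,W) [31 cells changed]:
WWWWWWW
WWWWWWR
WWWWWWR
WWWWWWR
WWWWWWR
After op 2 fill(3,2,W) [0 cells changed]:
WWWWWWW
WWWWWWR
WWWWWWR
WWWWWWR
WWWWWWR
After op 3 paint(2,0,G):
WWWWWWW
WWWWWWR
GWWWWWR
WWWWWWR
WWWWWWR
After op 4 paint(0,1,Y):
WYWWWWW
WWWWWWR
GWWWWWR
WWWWWWR
WWWWWWR
After op 5 paint(1,3,R):
WYWWWWW
WWWRWWR
GWWWWWR
WWWWWWR
WWWWWWR

Answer: WYWWWWW
WWWRWWR
GWWWWWR
WWWWWWR
WWWWWWR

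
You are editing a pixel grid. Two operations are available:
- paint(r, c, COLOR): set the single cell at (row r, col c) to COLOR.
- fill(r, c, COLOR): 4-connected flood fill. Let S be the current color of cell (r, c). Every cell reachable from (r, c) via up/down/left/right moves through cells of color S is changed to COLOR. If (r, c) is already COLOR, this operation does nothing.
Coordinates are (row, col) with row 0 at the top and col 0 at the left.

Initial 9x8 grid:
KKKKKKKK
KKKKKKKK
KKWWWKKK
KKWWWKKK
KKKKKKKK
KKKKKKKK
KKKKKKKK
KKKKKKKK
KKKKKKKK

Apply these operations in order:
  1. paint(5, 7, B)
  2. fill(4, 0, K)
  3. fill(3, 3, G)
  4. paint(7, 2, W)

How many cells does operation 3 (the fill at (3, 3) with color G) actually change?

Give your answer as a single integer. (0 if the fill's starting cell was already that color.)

After op 1 paint(5,7,B):
KKKKKKKK
KKKKKKKK
KKWWWKKK
KKWWWKKK
KKKKKKKK
KKKKKKKB
KKKKKKKK
KKKKKKKK
KKKKKKKK
After op 2 fill(4,0,K) [0 cells changed]:
KKKKKKKK
KKKKKKKK
KKWWWKKK
KKWWWKKK
KKKKKKKK
KKKKKKKB
KKKKKKKK
KKKKKKKK
KKKKKKKK
After op 3 fill(3,3,G) [6 cells changed]:
KKKKKKKK
KKKKKKKK
KKGGGKKK
KKGGGKKK
KKKKKKKK
KKKKKKKB
KKKKKKKK
KKKKKKKK
KKKKKKKK

Answer: 6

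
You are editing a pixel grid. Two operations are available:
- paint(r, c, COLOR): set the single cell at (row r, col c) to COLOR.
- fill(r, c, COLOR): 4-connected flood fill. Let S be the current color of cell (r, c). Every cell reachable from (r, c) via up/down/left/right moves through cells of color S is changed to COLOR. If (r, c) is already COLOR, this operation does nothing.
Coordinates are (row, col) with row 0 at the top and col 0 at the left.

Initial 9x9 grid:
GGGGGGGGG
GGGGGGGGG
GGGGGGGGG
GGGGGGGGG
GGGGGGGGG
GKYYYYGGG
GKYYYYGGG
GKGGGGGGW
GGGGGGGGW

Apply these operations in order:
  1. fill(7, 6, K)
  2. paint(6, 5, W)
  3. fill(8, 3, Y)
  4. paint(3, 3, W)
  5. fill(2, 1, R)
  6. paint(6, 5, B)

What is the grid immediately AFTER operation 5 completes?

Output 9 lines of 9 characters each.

After op 1 fill(7,6,K) [68 cells changed]:
KKKKKKKKK
KKKKKKKKK
KKKKKKKKK
KKKKKKKKK
KKKKKKKKK
KKYYYYKKK
KKYYYYKKK
KKKKKKKKW
KKKKKKKKW
After op 2 paint(6,5,W):
KKKKKKKKK
KKKKKKKKK
KKKKKKKKK
KKKKKKKKK
KKKKKKKKK
KKYYYYKKK
KKYYYWKKK
KKKKKKKKW
KKKKKKKKW
After op 3 fill(8,3,Y) [71 cells changed]:
YYYYYYYYY
YYYYYYYYY
YYYYYYYYY
YYYYYYYYY
YYYYYYYYY
YYYYYYYYY
YYYYYWYYY
YYYYYYYYW
YYYYYYYYW
After op 4 paint(3,3,W):
YYYYYYYYY
YYYYYYYYY
YYYYYYYYY
YYYWYYYYY
YYYYYYYYY
YYYYYYYYY
YYYYYWYYY
YYYYYYYYW
YYYYYYYYW
After op 5 fill(2,1,R) [77 cells changed]:
RRRRRRRRR
RRRRRRRRR
RRRRRRRRR
RRRWRRRRR
RRRRRRRRR
RRRRRRRRR
RRRRRWRRR
RRRRRRRRW
RRRRRRRRW

Answer: RRRRRRRRR
RRRRRRRRR
RRRRRRRRR
RRRWRRRRR
RRRRRRRRR
RRRRRRRRR
RRRRRWRRR
RRRRRRRRW
RRRRRRRRW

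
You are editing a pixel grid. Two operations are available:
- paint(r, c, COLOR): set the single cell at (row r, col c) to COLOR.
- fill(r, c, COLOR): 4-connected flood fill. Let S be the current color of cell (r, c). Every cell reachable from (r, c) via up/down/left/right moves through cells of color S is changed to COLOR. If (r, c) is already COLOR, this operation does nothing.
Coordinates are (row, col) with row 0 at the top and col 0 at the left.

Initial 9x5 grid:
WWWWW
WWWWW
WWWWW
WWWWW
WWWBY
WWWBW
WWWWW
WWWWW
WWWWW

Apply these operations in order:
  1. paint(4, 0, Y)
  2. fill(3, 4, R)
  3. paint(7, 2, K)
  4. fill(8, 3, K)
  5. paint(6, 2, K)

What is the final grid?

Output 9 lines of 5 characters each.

After op 1 paint(4,0,Y):
WWWWW
WWWWW
WWWWW
WWWWW
YWWBY
WWWBW
WWWWW
WWWWW
WWWWW
After op 2 fill(3,4,R) [41 cells changed]:
RRRRR
RRRRR
RRRRR
RRRRR
YRRBY
RRRBR
RRRRR
RRRRR
RRRRR
After op 3 paint(7,2,K):
RRRRR
RRRRR
RRRRR
RRRRR
YRRBY
RRRBR
RRRRR
RRKRR
RRRRR
After op 4 fill(8,3,K) [40 cells changed]:
KKKKK
KKKKK
KKKKK
KKKKK
YKKBY
KKKBK
KKKKK
KKKKK
KKKKK
After op 5 paint(6,2,K):
KKKKK
KKKKK
KKKKK
KKKKK
YKKBY
KKKBK
KKKKK
KKKKK
KKKKK

Answer: KKKKK
KKKKK
KKKKK
KKKKK
YKKBY
KKKBK
KKKKK
KKKKK
KKKKK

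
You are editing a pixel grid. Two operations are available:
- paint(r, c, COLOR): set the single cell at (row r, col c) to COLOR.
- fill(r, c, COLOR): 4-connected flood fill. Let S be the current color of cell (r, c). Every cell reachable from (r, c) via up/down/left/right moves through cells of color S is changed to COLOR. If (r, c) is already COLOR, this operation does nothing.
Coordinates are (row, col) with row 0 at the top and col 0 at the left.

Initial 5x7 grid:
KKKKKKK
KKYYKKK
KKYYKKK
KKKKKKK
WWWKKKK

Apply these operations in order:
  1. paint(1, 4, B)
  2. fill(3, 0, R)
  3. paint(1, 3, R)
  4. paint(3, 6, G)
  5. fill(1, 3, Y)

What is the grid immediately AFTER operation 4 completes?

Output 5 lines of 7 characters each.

After op 1 paint(1,4,B):
KKKKKKK
KKYYBKK
KKYYKKK
KKKKKKK
WWWKKKK
After op 2 fill(3,0,R) [27 cells changed]:
RRRRRRR
RRYYBRR
RRYYRRR
RRRRRRR
WWWRRRR
After op 3 paint(1,3,R):
RRRRRRR
RRYRBRR
RRYYRRR
RRRRRRR
WWWRRRR
After op 4 paint(3,6,G):
RRRRRRR
RRYRBRR
RRYYRRR
RRRRRRG
WWWRRRR

Answer: RRRRRRR
RRYRBRR
RRYYRRR
RRRRRRG
WWWRRRR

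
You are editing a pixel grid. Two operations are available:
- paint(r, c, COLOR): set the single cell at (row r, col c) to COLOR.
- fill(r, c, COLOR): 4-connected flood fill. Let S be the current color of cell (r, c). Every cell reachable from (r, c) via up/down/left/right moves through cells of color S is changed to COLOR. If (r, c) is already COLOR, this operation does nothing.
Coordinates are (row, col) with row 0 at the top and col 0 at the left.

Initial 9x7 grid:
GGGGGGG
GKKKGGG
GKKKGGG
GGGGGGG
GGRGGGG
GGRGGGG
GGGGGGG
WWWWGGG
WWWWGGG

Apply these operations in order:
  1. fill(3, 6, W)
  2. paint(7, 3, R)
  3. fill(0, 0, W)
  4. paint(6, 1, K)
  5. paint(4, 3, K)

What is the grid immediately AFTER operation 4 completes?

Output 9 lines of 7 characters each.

After op 1 fill(3,6,W) [47 cells changed]:
WWWWWWW
WKKKWWW
WKKKWWW
WWWWWWW
WWRWWWW
WWRWWWW
WWWWWWW
WWWWWWW
WWWWWWW
After op 2 paint(7,3,R):
WWWWWWW
WKKKWWW
WKKKWWW
WWWWWWW
WWRWWWW
WWRWWWW
WWWWWWW
WWWRWWW
WWWWWWW
After op 3 fill(0,0,W) [0 cells changed]:
WWWWWWW
WKKKWWW
WKKKWWW
WWWWWWW
WWRWWWW
WWRWWWW
WWWWWWW
WWWRWWW
WWWWWWW
After op 4 paint(6,1,K):
WWWWWWW
WKKKWWW
WKKKWWW
WWWWWWW
WWRWWWW
WWRWWWW
WKWWWWW
WWWRWWW
WWWWWWW

Answer: WWWWWWW
WKKKWWW
WKKKWWW
WWWWWWW
WWRWWWW
WWRWWWW
WKWWWWW
WWWRWWW
WWWWWWW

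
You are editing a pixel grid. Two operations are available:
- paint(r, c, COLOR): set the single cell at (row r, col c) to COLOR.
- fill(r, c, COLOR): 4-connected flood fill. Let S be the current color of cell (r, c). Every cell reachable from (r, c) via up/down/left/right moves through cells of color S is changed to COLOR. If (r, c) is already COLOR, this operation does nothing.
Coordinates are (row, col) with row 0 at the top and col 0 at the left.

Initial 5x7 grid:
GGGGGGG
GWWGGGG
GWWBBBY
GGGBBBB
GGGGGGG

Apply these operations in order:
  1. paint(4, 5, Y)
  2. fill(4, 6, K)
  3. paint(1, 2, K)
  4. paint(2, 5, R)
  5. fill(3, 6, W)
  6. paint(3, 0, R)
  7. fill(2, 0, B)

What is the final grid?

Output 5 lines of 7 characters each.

After op 1 paint(4,5,Y):
GGGGGGG
GWWGGGG
GWWBBBY
GGGBBBB
GGGGGYG
After op 2 fill(4,6,K) [1 cells changed]:
GGGGGGG
GWWGGGG
GWWBBBY
GGGBBBB
GGGGGYK
After op 3 paint(1,2,K):
GGGGGGG
GWKGGGG
GWWBBBY
GGGBBBB
GGGGGYK
After op 4 paint(2,5,R):
GGGGGGG
GWKGGGG
GWWBBRY
GGGBBBB
GGGGGYK
After op 5 fill(3,6,W) [6 cells changed]:
GGGGGGG
GWKGGGG
GWWWWRY
GGGWWWW
GGGGGYK
After op 6 paint(3,0,R):
GGGGGGG
GWKGGGG
GWWWWRY
RGGWWWW
GGGGGYK
After op 7 fill(2,0,B) [13 cells changed]:
BBBBBBB
BWKBBBB
BWWWWRY
RGGWWWW
GGGGGYK

Answer: BBBBBBB
BWKBBBB
BWWWWRY
RGGWWWW
GGGGGYK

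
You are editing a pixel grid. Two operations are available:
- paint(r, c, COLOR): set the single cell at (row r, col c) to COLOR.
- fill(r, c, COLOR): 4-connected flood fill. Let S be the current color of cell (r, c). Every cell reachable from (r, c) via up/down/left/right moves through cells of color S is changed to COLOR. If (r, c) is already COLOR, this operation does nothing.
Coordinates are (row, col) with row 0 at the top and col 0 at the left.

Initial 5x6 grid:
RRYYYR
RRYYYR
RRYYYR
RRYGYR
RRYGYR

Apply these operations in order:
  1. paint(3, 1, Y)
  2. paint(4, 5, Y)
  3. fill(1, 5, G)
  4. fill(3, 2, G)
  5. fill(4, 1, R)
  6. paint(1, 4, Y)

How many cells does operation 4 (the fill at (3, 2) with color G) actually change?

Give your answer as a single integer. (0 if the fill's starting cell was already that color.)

After op 1 paint(3,1,Y):
RRYYYR
RRYYYR
RRYYYR
RYYGYR
RRYGYR
After op 2 paint(4,5,Y):
RRYYYR
RRYYYR
RRYYYR
RYYGYR
RRYGYY
After op 3 fill(1,5,G) [4 cells changed]:
RRYYYG
RRYYYG
RRYYYG
RYYGYG
RRYGYY
After op 4 fill(3,2,G) [15 cells changed]:
RRGGGG
RRGGGG
RRGGGG
RGGGGG
RRGGGG

Answer: 15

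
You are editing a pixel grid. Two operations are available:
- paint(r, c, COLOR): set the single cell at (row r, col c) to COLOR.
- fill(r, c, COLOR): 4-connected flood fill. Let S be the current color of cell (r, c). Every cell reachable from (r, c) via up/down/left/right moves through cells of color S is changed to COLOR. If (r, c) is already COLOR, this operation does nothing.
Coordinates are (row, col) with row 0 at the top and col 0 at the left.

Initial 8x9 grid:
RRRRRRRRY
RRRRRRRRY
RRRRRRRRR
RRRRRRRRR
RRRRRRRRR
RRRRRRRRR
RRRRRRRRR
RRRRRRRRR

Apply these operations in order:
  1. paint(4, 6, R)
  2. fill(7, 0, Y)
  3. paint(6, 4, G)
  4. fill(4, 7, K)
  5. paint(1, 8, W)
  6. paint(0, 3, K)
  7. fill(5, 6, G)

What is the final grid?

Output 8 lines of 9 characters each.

After op 1 paint(4,6,R):
RRRRRRRRY
RRRRRRRRY
RRRRRRRRR
RRRRRRRRR
RRRRRRRRR
RRRRRRRRR
RRRRRRRRR
RRRRRRRRR
After op 2 fill(7,0,Y) [70 cells changed]:
YYYYYYYYY
YYYYYYYYY
YYYYYYYYY
YYYYYYYYY
YYYYYYYYY
YYYYYYYYY
YYYYYYYYY
YYYYYYYYY
After op 3 paint(6,4,G):
YYYYYYYYY
YYYYYYYYY
YYYYYYYYY
YYYYYYYYY
YYYYYYYYY
YYYYYYYYY
YYYYGYYYY
YYYYYYYYY
After op 4 fill(4,7,K) [71 cells changed]:
KKKKKKKKK
KKKKKKKKK
KKKKKKKKK
KKKKKKKKK
KKKKKKKKK
KKKKKKKKK
KKKKGKKKK
KKKKKKKKK
After op 5 paint(1,8,W):
KKKKKKKKK
KKKKKKKKW
KKKKKKKKK
KKKKKKKKK
KKKKKKKKK
KKKKKKKKK
KKKKGKKKK
KKKKKKKKK
After op 6 paint(0,3,K):
KKKKKKKKK
KKKKKKKKW
KKKKKKKKK
KKKKKKKKK
KKKKKKKKK
KKKKKKKKK
KKKKGKKKK
KKKKKKKKK
After op 7 fill(5,6,G) [70 cells changed]:
GGGGGGGGG
GGGGGGGGW
GGGGGGGGG
GGGGGGGGG
GGGGGGGGG
GGGGGGGGG
GGGGGGGGG
GGGGGGGGG

Answer: GGGGGGGGG
GGGGGGGGW
GGGGGGGGG
GGGGGGGGG
GGGGGGGGG
GGGGGGGGG
GGGGGGGGG
GGGGGGGGG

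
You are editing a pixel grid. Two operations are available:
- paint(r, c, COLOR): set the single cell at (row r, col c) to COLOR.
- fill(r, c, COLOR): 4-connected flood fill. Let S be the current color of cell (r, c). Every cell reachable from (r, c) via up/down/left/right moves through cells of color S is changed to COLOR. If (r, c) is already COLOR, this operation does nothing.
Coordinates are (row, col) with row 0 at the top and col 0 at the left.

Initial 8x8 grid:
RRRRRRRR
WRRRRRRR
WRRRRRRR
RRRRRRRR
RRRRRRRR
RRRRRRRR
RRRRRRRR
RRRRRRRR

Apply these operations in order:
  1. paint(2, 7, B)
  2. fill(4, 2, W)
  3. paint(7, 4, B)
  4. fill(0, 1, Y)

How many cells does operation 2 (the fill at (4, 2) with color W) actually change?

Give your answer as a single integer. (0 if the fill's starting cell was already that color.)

Answer: 61

Derivation:
After op 1 paint(2,7,B):
RRRRRRRR
WRRRRRRR
WRRRRRRB
RRRRRRRR
RRRRRRRR
RRRRRRRR
RRRRRRRR
RRRRRRRR
After op 2 fill(4,2,W) [61 cells changed]:
WWWWWWWW
WWWWWWWW
WWWWWWWB
WWWWWWWW
WWWWWWWW
WWWWWWWW
WWWWWWWW
WWWWWWWW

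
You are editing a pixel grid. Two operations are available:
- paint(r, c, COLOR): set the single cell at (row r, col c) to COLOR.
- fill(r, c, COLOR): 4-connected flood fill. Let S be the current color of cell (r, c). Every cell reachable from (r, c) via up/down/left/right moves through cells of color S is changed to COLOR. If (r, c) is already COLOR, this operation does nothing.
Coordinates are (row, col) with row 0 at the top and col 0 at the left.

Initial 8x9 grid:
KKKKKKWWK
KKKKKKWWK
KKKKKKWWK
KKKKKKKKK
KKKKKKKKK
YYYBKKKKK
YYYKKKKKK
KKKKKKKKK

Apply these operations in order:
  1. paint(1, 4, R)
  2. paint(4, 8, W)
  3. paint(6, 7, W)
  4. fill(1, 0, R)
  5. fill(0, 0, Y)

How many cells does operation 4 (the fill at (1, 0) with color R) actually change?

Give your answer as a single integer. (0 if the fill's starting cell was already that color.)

Answer: 56

Derivation:
After op 1 paint(1,4,R):
KKKKKKWWK
KKKKRKWWK
KKKKKKWWK
KKKKKKKKK
KKKKKKKKK
YYYBKKKKK
YYYKKKKKK
KKKKKKKKK
After op 2 paint(4,8,W):
KKKKKKWWK
KKKKRKWWK
KKKKKKWWK
KKKKKKKKK
KKKKKKKKW
YYYBKKKKK
YYYKKKKKK
KKKKKKKKK
After op 3 paint(6,7,W):
KKKKKKWWK
KKKKRKWWK
KKKKKKWWK
KKKKKKKKK
KKKKKKKKW
YYYBKKKKK
YYYKKKKWK
KKKKKKKKK
After op 4 fill(1,0,R) [56 cells changed]:
RRRRRRWWR
RRRRRRWWR
RRRRRRWWR
RRRRRRRRR
RRRRRRRRW
YYYBRRRRR
YYYRRRRWR
RRRRRRRRR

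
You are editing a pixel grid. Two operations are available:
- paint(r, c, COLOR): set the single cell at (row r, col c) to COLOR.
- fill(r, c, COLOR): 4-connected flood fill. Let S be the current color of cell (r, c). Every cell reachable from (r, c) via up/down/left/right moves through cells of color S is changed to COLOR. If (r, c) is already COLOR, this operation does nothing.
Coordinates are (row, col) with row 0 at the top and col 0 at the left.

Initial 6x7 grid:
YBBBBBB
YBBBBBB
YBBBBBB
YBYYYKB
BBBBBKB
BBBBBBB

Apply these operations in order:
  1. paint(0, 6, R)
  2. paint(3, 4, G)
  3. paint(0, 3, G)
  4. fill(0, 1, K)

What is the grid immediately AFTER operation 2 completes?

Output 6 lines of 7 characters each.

Answer: YBBBBBR
YBBBBBB
YBBBBBB
YBYYGKB
BBBBBKB
BBBBBBB

Derivation:
After op 1 paint(0,6,R):
YBBBBBR
YBBBBBB
YBBBBBB
YBYYYKB
BBBBBKB
BBBBBBB
After op 2 paint(3,4,G):
YBBBBBR
YBBBBBB
YBBBBBB
YBYYGKB
BBBBBKB
BBBBBBB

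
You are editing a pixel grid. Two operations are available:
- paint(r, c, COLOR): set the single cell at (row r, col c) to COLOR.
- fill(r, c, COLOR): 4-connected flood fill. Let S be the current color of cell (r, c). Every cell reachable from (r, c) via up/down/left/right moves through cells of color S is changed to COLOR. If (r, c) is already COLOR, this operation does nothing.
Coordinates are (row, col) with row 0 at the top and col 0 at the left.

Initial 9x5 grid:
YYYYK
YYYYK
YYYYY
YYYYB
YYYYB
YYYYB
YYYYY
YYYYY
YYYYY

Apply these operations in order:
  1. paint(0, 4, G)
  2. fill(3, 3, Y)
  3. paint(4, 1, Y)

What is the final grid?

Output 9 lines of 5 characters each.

Answer: YYYYG
YYYYK
YYYYY
YYYYB
YYYYB
YYYYB
YYYYY
YYYYY
YYYYY

Derivation:
After op 1 paint(0,4,G):
YYYYG
YYYYK
YYYYY
YYYYB
YYYYB
YYYYB
YYYYY
YYYYY
YYYYY
After op 2 fill(3,3,Y) [0 cells changed]:
YYYYG
YYYYK
YYYYY
YYYYB
YYYYB
YYYYB
YYYYY
YYYYY
YYYYY
After op 3 paint(4,1,Y):
YYYYG
YYYYK
YYYYY
YYYYB
YYYYB
YYYYB
YYYYY
YYYYY
YYYYY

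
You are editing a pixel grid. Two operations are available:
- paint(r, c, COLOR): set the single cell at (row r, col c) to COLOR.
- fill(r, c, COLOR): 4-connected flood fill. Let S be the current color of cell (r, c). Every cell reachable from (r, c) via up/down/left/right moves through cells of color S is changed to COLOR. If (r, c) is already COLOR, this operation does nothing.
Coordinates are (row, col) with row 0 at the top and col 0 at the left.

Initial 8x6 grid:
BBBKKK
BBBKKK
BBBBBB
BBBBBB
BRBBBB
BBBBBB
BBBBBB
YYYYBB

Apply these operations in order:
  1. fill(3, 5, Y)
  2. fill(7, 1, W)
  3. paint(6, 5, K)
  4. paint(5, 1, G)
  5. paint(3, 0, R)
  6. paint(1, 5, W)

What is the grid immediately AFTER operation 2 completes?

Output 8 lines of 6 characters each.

Answer: WWWKKK
WWWKKK
WWWWWW
WWWWWW
WRWWWW
WWWWWW
WWWWWW
WWWWWW

Derivation:
After op 1 fill(3,5,Y) [37 cells changed]:
YYYKKK
YYYKKK
YYYYYY
YYYYYY
YRYYYY
YYYYYY
YYYYYY
YYYYYY
After op 2 fill(7,1,W) [41 cells changed]:
WWWKKK
WWWKKK
WWWWWW
WWWWWW
WRWWWW
WWWWWW
WWWWWW
WWWWWW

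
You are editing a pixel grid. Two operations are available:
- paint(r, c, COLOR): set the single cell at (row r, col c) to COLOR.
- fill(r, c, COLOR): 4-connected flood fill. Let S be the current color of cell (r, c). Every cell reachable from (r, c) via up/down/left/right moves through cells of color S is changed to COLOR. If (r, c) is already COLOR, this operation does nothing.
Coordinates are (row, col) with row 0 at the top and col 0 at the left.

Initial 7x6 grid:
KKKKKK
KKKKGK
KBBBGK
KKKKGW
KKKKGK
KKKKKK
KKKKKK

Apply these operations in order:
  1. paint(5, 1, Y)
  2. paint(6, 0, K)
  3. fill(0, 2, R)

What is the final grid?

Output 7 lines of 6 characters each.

After op 1 paint(5,1,Y):
KKKKKK
KKKKGK
KBBBGK
KKKKGW
KKKKGK
KYKKKK
KKKKKK
After op 2 paint(6,0,K):
KKKKKK
KKKKGK
KBBBGK
KKKKGW
KKKKGK
KYKKKK
KKKKKK
After op 3 fill(0,2,R) [33 cells changed]:
RRRRRR
RRRRGR
RBBBGR
RRRRGW
RRRRGR
RYRRRR
RRRRRR

Answer: RRRRRR
RRRRGR
RBBBGR
RRRRGW
RRRRGR
RYRRRR
RRRRRR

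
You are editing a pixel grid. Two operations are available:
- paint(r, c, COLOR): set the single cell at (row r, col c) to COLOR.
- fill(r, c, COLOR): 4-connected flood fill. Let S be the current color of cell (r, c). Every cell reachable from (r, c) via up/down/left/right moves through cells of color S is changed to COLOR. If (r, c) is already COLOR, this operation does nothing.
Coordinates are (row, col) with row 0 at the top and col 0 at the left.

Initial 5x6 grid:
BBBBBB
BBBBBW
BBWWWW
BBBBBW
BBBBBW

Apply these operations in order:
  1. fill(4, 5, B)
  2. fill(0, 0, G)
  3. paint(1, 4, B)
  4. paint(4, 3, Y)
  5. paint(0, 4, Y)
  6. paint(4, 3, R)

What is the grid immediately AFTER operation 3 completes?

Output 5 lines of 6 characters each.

Answer: GGGGGG
GGGGBG
GGGGGG
GGGGGG
GGGGGG

Derivation:
After op 1 fill(4,5,B) [7 cells changed]:
BBBBBB
BBBBBB
BBBBBB
BBBBBB
BBBBBB
After op 2 fill(0,0,G) [30 cells changed]:
GGGGGG
GGGGGG
GGGGGG
GGGGGG
GGGGGG
After op 3 paint(1,4,B):
GGGGGG
GGGGBG
GGGGGG
GGGGGG
GGGGGG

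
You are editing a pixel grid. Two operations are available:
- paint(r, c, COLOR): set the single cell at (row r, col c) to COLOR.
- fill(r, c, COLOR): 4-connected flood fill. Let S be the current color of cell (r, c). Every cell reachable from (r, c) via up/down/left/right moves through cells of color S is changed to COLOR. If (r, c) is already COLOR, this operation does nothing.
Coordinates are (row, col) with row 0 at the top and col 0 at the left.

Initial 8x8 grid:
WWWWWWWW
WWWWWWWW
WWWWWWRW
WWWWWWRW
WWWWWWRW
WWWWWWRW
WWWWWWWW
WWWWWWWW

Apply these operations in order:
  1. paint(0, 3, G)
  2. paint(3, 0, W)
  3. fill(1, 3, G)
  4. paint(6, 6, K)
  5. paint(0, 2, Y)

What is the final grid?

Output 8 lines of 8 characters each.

Answer: GGYGGGGG
GGGGGGGG
GGGGGGRG
GGGGGGRG
GGGGGGRG
GGGGGGRG
GGGGGGKG
GGGGGGGG

Derivation:
After op 1 paint(0,3,G):
WWWGWWWW
WWWWWWWW
WWWWWWRW
WWWWWWRW
WWWWWWRW
WWWWWWRW
WWWWWWWW
WWWWWWWW
After op 2 paint(3,0,W):
WWWGWWWW
WWWWWWWW
WWWWWWRW
WWWWWWRW
WWWWWWRW
WWWWWWRW
WWWWWWWW
WWWWWWWW
After op 3 fill(1,3,G) [59 cells changed]:
GGGGGGGG
GGGGGGGG
GGGGGGRG
GGGGGGRG
GGGGGGRG
GGGGGGRG
GGGGGGGG
GGGGGGGG
After op 4 paint(6,6,K):
GGGGGGGG
GGGGGGGG
GGGGGGRG
GGGGGGRG
GGGGGGRG
GGGGGGRG
GGGGGGKG
GGGGGGGG
After op 5 paint(0,2,Y):
GGYGGGGG
GGGGGGGG
GGGGGGRG
GGGGGGRG
GGGGGGRG
GGGGGGRG
GGGGGGKG
GGGGGGGG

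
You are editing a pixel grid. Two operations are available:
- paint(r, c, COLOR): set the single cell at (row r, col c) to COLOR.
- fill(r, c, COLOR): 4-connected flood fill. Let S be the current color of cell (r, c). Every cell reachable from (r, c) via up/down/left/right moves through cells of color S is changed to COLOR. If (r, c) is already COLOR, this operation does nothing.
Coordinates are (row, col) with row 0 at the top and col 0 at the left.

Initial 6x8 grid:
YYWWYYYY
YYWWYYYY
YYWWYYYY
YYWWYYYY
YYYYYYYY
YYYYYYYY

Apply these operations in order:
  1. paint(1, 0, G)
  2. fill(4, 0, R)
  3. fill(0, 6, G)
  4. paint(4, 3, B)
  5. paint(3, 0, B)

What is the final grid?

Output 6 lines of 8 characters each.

After op 1 paint(1,0,G):
YYWWYYYY
GYWWYYYY
YYWWYYYY
YYWWYYYY
YYYYYYYY
YYYYYYYY
After op 2 fill(4,0,R) [39 cells changed]:
RRWWRRRR
GRWWRRRR
RRWWRRRR
RRWWRRRR
RRRRRRRR
RRRRRRRR
After op 3 fill(0,6,G) [39 cells changed]:
GGWWGGGG
GGWWGGGG
GGWWGGGG
GGWWGGGG
GGGGGGGG
GGGGGGGG
After op 4 paint(4,3,B):
GGWWGGGG
GGWWGGGG
GGWWGGGG
GGWWGGGG
GGGBGGGG
GGGGGGGG
After op 5 paint(3,0,B):
GGWWGGGG
GGWWGGGG
GGWWGGGG
BGWWGGGG
GGGBGGGG
GGGGGGGG

Answer: GGWWGGGG
GGWWGGGG
GGWWGGGG
BGWWGGGG
GGGBGGGG
GGGGGGGG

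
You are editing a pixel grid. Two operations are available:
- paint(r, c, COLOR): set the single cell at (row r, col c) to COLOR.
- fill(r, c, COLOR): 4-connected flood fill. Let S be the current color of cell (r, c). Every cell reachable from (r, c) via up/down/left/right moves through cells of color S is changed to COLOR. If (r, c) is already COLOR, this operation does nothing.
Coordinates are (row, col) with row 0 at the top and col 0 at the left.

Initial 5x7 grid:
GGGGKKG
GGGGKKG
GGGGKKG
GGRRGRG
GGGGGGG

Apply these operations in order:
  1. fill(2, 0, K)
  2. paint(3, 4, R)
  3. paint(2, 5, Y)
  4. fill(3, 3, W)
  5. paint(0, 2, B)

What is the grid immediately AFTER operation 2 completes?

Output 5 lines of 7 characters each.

After op 1 fill(2,0,K) [26 cells changed]:
KKKKKKK
KKKKKKK
KKKKKKK
KKRRKRK
KKKKKKK
After op 2 paint(3,4,R):
KKKKKKK
KKKKKKK
KKKKKKK
KKRRRRK
KKKKKKK

Answer: KKKKKKK
KKKKKKK
KKKKKKK
KKRRRRK
KKKKKKK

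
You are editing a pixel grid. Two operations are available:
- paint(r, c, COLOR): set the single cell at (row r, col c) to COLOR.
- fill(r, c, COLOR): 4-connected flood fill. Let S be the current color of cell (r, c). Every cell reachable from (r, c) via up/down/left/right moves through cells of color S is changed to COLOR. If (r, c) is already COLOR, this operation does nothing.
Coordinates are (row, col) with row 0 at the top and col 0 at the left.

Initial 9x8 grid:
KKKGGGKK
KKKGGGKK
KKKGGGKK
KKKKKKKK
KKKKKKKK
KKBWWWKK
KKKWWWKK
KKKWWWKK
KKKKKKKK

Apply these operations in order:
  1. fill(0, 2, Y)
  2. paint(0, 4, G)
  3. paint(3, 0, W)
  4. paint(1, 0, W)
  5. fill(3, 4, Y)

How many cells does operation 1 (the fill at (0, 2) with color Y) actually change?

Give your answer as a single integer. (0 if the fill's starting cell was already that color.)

After op 1 fill(0,2,Y) [53 cells changed]:
YYYGGGYY
YYYGGGYY
YYYGGGYY
YYYYYYYY
YYYYYYYY
YYBWWWYY
YYYWWWYY
YYYWWWYY
YYYYYYYY

Answer: 53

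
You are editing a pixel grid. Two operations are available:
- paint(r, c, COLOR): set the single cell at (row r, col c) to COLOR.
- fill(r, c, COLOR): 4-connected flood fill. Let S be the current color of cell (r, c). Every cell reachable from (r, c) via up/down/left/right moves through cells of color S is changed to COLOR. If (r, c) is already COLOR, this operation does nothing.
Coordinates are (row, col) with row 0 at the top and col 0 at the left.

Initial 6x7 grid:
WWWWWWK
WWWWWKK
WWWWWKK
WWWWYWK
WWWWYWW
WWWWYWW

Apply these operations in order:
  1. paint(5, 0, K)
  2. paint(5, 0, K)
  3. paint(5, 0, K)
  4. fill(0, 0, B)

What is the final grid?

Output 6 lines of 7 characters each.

Answer: BBBBBBK
BBBBBKK
BBBBBKK
BBBBYWK
BBBBYWW
KBBBYWW

Derivation:
After op 1 paint(5,0,K):
WWWWWWK
WWWWWKK
WWWWWKK
WWWWYWK
WWWWYWW
KWWWYWW
After op 2 paint(5,0,K):
WWWWWWK
WWWWWKK
WWWWWKK
WWWWYWK
WWWWYWW
KWWWYWW
After op 3 paint(5,0,K):
WWWWWWK
WWWWWKK
WWWWWKK
WWWWYWK
WWWWYWW
KWWWYWW
After op 4 fill(0,0,B) [27 cells changed]:
BBBBBBK
BBBBBKK
BBBBBKK
BBBBYWK
BBBBYWW
KBBBYWW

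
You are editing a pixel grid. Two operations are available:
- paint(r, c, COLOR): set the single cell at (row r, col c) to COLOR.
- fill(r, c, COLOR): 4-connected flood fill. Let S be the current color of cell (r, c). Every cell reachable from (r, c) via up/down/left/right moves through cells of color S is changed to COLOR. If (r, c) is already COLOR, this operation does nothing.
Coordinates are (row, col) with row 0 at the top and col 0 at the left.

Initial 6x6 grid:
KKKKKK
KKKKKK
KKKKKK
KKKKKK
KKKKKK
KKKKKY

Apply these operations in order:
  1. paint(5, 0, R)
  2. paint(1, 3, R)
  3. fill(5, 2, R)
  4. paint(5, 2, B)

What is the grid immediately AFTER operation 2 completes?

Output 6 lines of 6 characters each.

After op 1 paint(5,0,R):
KKKKKK
KKKKKK
KKKKKK
KKKKKK
KKKKKK
RKKKKY
After op 2 paint(1,3,R):
KKKKKK
KKKRKK
KKKKKK
KKKKKK
KKKKKK
RKKKKY

Answer: KKKKKK
KKKRKK
KKKKKK
KKKKKK
KKKKKK
RKKKKY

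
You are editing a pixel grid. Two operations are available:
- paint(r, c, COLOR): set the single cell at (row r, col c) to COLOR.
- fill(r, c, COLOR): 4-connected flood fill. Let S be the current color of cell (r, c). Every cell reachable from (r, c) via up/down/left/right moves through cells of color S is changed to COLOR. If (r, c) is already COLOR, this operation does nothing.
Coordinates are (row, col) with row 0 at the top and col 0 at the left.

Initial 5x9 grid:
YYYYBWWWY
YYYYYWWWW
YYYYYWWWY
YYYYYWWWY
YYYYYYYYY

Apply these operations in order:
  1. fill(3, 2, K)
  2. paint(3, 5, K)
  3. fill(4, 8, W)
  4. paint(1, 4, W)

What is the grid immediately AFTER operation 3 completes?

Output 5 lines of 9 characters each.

After op 1 fill(3,2,K) [30 cells changed]:
KKKKBWWWY
KKKKKWWWW
KKKKKWWWK
KKKKKWWWK
KKKKKKKKK
After op 2 paint(3,5,K):
KKKKBWWWY
KKKKKWWWW
KKKKKWWWK
KKKKKKWWK
KKKKKKKKK
After op 3 fill(4,8,W) [31 cells changed]:
WWWWBWWWY
WWWWWWWWW
WWWWWWWWW
WWWWWWWWW
WWWWWWWWW

Answer: WWWWBWWWY
WWWWWWWWW
WWWWWWWWW
WWWWWWWWW
WWWWWWWWW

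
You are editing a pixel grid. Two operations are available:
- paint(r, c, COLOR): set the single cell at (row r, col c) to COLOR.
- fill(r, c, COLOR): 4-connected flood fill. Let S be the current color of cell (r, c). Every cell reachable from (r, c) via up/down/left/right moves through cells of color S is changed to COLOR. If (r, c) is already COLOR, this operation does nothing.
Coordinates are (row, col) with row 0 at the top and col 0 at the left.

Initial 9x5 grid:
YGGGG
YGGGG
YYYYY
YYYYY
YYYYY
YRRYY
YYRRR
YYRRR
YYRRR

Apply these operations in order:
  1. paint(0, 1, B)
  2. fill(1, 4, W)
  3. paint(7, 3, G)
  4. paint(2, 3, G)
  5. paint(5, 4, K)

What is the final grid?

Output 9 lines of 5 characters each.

Answer: YBWWW
YWWWW
YYYGY
YYYYY
YYYYY
YRRYK
YYRRR
YYRGR
YYRRR

Derivation:
After op 1 paint(0,1,B):
YBGGG
YGGGG
YYYYY
YYYYY
YYYYY
YRRYY
YYRRR
YYRRR
YYRRR
After op 2 fill(1,4,W) [7 cells changed]:
YBWWW
YWWWW
YYYYY
YYYYY
YYYYY
YRRYY
YYRRR
YYRRR
YYRRR
After op 3 paint(7,3,G):
YBWWW
YWWWW
YYYYY
YYYYY
YYYYY
YRRYY
YYRRR
YYRGR
YYRRR
After op 4 paint(2,3,G):
YBWWW
YWWWW
YYYGY
YYYYY
YYYYY
YRRYY
YYRRR
YYRGR
YYRRR
After op 5 paint(5,4,K):
YBWWW
YWWWW
YYYGY
YYYYY
YYYYY
YRRYK
YYRRR
YYRGR
YYRRR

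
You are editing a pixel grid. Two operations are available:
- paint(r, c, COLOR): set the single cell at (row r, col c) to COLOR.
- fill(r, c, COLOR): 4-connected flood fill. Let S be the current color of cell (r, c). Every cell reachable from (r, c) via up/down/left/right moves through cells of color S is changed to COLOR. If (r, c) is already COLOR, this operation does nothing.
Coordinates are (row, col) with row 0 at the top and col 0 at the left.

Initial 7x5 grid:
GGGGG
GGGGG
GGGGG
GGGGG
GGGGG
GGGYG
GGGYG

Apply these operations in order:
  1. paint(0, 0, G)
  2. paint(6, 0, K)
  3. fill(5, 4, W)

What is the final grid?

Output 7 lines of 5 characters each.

Answer: WWWWW
WWWWW
WWWWW
WWWWW
WWWWW
WWWYW
KWWYW

Derivation:
After op 1 paint(0,0,G):
GGGGG
GGGGG
GGGGG
GGGGG
GGGGG
GGGYG
GGGYG
After op 2 paint(6,0,K):
GGGGG
GGGGG
GGGGG
GGGGG
GGGGG
GGGYG
KGGYG
After op 3 fill(5,4,W) [32 cells changed]:
WWWWW
WWWWW
WWWWW
WWWWW
WWWWW
WWWYW
KWWYW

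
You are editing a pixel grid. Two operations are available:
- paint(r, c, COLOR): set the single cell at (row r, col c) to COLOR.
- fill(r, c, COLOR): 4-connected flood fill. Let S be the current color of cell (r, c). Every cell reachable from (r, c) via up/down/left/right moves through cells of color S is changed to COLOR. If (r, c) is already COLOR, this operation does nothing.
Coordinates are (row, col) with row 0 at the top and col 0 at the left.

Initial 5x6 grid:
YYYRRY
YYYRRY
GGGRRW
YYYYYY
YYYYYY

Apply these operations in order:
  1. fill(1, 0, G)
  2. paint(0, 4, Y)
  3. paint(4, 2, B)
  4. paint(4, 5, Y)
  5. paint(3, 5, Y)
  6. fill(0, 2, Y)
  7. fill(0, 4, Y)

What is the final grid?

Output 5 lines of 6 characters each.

Answer: YYYRYY
YYYRRY
YYYRRW
YYYYYY
YYBYYY

Derivation:
After op 1 fill(1,0,G) [6 cells changed]:
GGGRRY
GGGRRY
GGGRRW
YYYYYY
YYYYYY
After op 2 paint(0,4,Y):
GGGRYY
GGGRRY
GGGRRW
YYYYYY
YYYYYY
After op 3 paint(4,2,B):
GGGRYY
GGGRRY
GGGRRW
YYYYYY
YYBYYY
After op 4 paint(4,5,Y):
GGGRYY
GGGRRY
GGGRRW
YYYYYY
YYBYYY
After op 5 paint(3,5,Y):
GGGRYY
GGGRRY
GGGRRW
YYYYYY
YYBYYY
After op 6 fill(0,2,Y) [9 cells changed]:
YYYRYY
YYYRRY
YYYRRW
YYYYYY
YYBYYY
After op 7 fill(0,4,Y) [0 cells changed]:
YYYRYY
YYYRRY
YYYRRW
YYYYYY
YYBYYY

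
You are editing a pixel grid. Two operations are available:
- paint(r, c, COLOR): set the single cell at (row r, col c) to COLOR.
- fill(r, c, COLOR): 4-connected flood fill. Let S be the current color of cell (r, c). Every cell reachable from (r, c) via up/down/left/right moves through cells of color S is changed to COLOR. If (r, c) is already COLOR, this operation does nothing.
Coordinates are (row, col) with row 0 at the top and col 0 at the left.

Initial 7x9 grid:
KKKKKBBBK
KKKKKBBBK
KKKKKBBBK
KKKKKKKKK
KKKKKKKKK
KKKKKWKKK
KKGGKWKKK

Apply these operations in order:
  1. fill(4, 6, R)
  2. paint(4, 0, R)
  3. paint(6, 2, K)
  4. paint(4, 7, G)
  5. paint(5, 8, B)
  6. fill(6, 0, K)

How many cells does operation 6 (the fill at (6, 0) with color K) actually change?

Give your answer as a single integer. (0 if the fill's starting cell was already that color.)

After op 1 fill(4,6,R) [50 cells changed]:
RRRRRBBBR
RRRRRBBBR
RRRRRBBBR
RRRRRRRRR
RRRRRRRRR
RRRRRWRRR
RRGGRWRRR
After op 2 paint(4,0,R):
RRRRRBBBR
RRRRRBBBR
RRRRRBBBR
RRRRRRRRR
RRRRRRRRR
RRRRRWRRR
RRGGRWRRR
After op 3 paint(6,2,K):
RRRRRBBBR
RRRRRBBBR
RRRRRBBBR
RRRRRRRRR
RRRRRRRRR
RRRRRWRRR
RRKGRWRRR
After op 4 paint(4,7,G):
RRRRRBBBR
RRRRRBBBR
RRRRRBBBR
RRRRRRRRR
RRRRRRRGR
RRRRRWRRR
RRKGRWRRR
After op 5 paint(5,8,B):
RRRRRBBBR
RRRRRBBBR
RRRRRBBBR
RRRRRRRRR
RRRRRRRGR
RRRRRWRRB
RRKGRWRRR
After op 6 fill(6,0,K) [48 cells changed]:
KKKKKBBBK
KKKKKBBBK
KKKKKBBBK
KKKKKKKKK
KKKKKKKGK
KKKKKWKKB
KKKGKWKKK

Answer: 48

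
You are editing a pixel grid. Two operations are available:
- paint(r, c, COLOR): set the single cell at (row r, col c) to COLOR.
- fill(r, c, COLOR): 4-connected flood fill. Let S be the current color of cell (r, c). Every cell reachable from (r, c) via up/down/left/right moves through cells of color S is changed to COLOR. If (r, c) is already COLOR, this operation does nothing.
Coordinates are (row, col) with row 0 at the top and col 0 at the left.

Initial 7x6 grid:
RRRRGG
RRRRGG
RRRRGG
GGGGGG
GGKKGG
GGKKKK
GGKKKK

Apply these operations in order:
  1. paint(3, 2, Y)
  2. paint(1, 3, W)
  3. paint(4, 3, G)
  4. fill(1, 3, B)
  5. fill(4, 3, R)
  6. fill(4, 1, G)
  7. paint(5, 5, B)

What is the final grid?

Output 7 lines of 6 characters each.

Answer: RRRRRR
RRRBRR
RRRRRR
GGYRRR
GGKRRR
GGKKKB
GGKKKK

Derivation:
After op 1 paint(3,2,Y):
RRRRGG
RRRRGG
RRRRGG
GGYGGG
GGKKGG
GGKKKK
GGKKKK
After op 2 paint(1,3,W):
RRRRGG
RRRWGG
RRRRGG
GGYGGG
GGKKGG
GGKKKK
GGKKKK
After op 3 paint(4,3,G):
RRRRGG
RRRWGG
RRRRGG
GGYGGG
GGKGGG
GGKKKK
GGKKKK
After op 4 fill(1,3,B) [1 cells changed]:
RRRRGG
RRRBGG
RRRRGG
GGYGGG
GGKGGG
GGKKKK
GGKKKK
After op 5 fill(4,3,R) [12 cells changed]:
RRRRRR
RRRBRR
RRRRRR
GGYRRR
GGKRRR
GGKKKK
GGKKKK
After op 6 fill(4,1,G) [0 cells changed]:
RRRRRR
RRRBRR
RRRRRR
GGYRRR
GGKRRR
GGKKKK
GGKKKK
After op 7 paint(5,5,B):
RRRRRR
RRRBRR
RRRRRR
GGYRRR
GGKRRR
GGKKKB
GGKKKK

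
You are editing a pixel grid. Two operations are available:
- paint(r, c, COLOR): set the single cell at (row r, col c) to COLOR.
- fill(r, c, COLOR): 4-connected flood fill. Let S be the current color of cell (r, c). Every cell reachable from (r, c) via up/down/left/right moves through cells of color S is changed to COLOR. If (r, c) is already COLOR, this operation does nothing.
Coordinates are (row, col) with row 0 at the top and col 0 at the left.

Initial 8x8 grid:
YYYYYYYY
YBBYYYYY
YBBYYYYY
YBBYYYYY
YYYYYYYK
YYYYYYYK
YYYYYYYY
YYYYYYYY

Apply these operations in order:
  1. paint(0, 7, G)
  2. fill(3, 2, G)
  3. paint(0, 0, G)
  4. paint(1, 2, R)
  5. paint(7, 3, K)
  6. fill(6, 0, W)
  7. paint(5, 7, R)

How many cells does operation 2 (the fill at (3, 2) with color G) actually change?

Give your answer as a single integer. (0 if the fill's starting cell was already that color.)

After op 1 paint(0,7,G):
YYYYYYYG
YBBYYYYY
YBBYYYYY
YBBYYYYY
YYYYYYYK
YYYYYYYK
YYYYYYYY
YYYYYYYY
After op 2 fill(3,2,G) [6 cells changed]:
YYYYYYYG
YGGYYYYY
YGGYYYYY
YGGYYYYY
YYYYYYYK
YYYYYYYK
YYYYYYYY
YYYYYYYY

Answer: 6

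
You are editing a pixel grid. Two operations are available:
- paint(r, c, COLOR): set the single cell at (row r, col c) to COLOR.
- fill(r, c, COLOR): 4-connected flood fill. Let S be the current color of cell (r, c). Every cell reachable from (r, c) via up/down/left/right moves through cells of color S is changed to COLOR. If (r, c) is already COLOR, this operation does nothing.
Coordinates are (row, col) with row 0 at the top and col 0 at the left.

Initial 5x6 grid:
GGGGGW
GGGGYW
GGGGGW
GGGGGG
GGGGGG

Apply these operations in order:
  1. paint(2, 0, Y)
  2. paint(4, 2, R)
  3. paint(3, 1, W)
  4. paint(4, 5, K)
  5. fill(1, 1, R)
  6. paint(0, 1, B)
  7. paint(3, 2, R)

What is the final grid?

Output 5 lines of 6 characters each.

Answer: RBRRRW
RRRRYW
YRRRRW
GWRRRR
GGRRRK

Derivation:
After op 1 paint(2,0,Y):
GGGGGW
GGGGYW
YGGGGW
GGGGGG
GGGGGG
After op 2 paint(4,2,R):
GGGGGW
GGGGYW
YGGGGW
GGGGGG
GGRGGG
After op 3 paint(3,1,W):
GGGGGW
GGGGYW
YGGGGW
GWGGGG
GGRGGG
After op 4 paint(4,5,K):
GGGGGW
GGGGYW
YGGGGW
GWGGGG
GGRGGK
After op 5 fill(1,1,R) [19 cells changed]:
RRRRRW
RRRRYW
YRRRRW
GWRRRR
GGRRRK
After op 6 paint(0,1,B):
RBRRRW
RRRRYW
YRRRRW
GWRRRR
GGRRRK
After op 7 paint(3,2,R):
RBRRRW
RRRRYW
YRRRRW
GWRRRR
GGRRRK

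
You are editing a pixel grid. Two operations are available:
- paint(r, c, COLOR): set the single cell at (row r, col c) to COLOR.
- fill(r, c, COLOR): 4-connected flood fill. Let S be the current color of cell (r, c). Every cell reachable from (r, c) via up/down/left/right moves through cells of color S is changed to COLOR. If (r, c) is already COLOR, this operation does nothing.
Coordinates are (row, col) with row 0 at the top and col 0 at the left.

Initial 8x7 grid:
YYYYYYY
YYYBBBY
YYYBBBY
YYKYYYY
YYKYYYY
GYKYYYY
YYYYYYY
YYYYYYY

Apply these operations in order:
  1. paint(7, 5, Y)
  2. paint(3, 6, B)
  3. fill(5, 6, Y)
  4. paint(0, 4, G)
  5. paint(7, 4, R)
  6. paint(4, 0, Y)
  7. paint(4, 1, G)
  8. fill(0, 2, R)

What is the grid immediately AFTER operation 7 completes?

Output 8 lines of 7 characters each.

After op 1 paint(7,5,Y):
YYYYYYY
YYYBBBY
YYYBBBY
YYKYYYY
YYKYYYY
GYKYYYY
YYYYYYY
YYYYYYY
After op 2 paint(3,6,B):
YYYYYYY
YYYBBBY
YYYBBBY
YYKYYYB
YYKYYYY
GYKYYYY
YYYYYYY
YYYYYYY
After op 3 fill(5,6,Y) [0 cells changed]:
YYYYYYY
YYYBBBY
YYYBBBY
YYKYYYB
YYKYYYY
GYKYYYY
YYYYYYY
YYYYYYY
After op 4 paint(0,4,G):
YYYYGYY
YYYBBBY
YYYBBBY
YYKYYYB
YYKYYYY
GYKYYYY
YYYYYYY
YYYYYYY
After op 5 paint(7,4,R):
YYYYGYY
YYYBBBY
YYYBBBY
YYKYYYB
YYKYYYY
GYKYYYY
YYYYYYY
YYYYRYY
After op 6 paint(4,0,Y):
YYYYGYY
YYYBBBY
YYYBBBY
YYKYYYB
YYKYYYY
GYKYYYY
YYYYYYY
YYYYRYY
After op 7 paint(4,1,G):
YYYYGYY
YYYBBBY
YYYBBBY
YYKYYYB
YGKYYYY
GYKYYYY
YYYYYYY
YYYYRYY

Answer: YYYYGYY
YYYBBBY
YYYBBBY
YYKYYYB
YGKYYYY
GYKYYYY
YYYYYYY
YYYYRYY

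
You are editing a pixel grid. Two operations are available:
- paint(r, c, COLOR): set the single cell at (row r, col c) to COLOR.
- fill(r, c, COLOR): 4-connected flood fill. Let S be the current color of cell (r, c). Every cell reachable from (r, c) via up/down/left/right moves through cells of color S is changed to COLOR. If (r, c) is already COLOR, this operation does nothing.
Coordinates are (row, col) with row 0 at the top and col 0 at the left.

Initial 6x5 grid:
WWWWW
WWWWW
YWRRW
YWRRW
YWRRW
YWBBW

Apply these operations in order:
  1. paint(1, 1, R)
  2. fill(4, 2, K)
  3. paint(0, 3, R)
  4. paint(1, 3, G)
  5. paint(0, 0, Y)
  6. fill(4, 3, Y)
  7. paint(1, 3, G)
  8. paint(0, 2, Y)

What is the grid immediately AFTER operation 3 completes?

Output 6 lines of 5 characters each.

Answer: WWWRW
WRWWW
YWKKW
YWKKW
YWKKW
YWBBW

Derivation:
After op 1 paint(1,1,R):
WWWWW
WRWWW
YWRRW
YWRRW
YWRRW
YWBBW
After op 2 fill(4,2,K) [6 cells changed]:
WWWWW
WRWWW
YWKKW
YWKKW
YWKKW
YWBBW
After op 3 paint(0,3,R):
WWWRW
WRWWW
YWKKW
YWKKW
YWKKW
YWBBW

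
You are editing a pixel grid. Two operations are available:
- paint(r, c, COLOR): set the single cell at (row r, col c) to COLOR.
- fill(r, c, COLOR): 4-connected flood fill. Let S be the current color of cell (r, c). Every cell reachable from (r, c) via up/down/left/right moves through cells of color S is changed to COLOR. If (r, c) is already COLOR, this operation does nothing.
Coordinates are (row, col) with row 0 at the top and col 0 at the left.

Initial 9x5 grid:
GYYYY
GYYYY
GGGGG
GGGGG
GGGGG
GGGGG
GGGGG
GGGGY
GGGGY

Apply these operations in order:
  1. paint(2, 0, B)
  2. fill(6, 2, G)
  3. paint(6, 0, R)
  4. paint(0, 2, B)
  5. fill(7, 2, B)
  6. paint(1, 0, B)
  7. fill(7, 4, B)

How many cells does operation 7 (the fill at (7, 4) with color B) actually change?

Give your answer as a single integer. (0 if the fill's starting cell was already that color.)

Answer: 2

Derivation:
After op 1 paint(2,0,B):
GYYYY
GYYYY
BGGGG
GGGGG
GGGGG
GGGGG
GGGGG
GGGGY
GGGGY
After op 2 fill(6,2,G) [0 cells changed]:
GYYYY
GYYYY
BGGGG
GGGGG
GGGGG
GGGGG
GGGGG
GGGGY
GGGGY
After op 3 paint(6,0,R):
GYYYY
GYYYY
BGGGG
GGGGG
GGGGG
GGGGG
RGGGG
GGGGY
GGGGY
After op 4 paint(0,2,B):
GYBYY
GYYYY
BGGGG
GGGGG
GGGGG
GGGGG
RGGGG
GGGGY
GGGGY
After op 5 fill(7,2,B) [31 cells changed]:
GYBYY
GYYYY
BBBBB
BBBBB
BBBBB
BBBBB
RBBBB
BBBBY
BBBBY
After op 6 paint(1,0,B):
GYBYY
BYYYY
BBBBB
BBBBB
BBBBB
BBBBB
RBBBB
BBBBY
BBBBY
After op 7 fill(7,4,B) [2 cells changed]:
GYBYY
BYYYY
BBBBB
BBBBB
BBBBB
BBBBB
RBBBB
BBBBB
BBBBB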